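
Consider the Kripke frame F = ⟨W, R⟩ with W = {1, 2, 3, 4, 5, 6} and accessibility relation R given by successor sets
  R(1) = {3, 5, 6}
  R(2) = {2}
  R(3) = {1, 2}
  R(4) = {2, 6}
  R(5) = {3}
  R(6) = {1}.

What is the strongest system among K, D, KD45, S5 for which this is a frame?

D

Serial (axiom D): yes — every world has a successor (e.g. 1 R 3).
Euclidean (axiom 5): no — 1 R 3 and 1 R 5, but not 3 R 5.
Transitive (axiom 4): no — 1 R 3 and 3 R 2, but not 1 R 2.
Reflexive (axiom T): no — 1 is not related to itself.
So F validates K, D; KD45 would additionally require R to be Euclidean and transitive. The strongest is D.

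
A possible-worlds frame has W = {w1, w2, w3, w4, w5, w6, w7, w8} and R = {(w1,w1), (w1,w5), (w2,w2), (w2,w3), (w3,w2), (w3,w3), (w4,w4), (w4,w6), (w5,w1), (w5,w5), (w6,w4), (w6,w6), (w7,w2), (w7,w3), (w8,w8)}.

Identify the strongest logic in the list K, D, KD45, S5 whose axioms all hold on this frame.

KD45

Serial (axiom D): yes — every world has a successor (e.g. w1 R w1).
Euclidean (axiom 5): yes — any two successors of a common world are R-related.
Transitive (axiom 4): yes — every two-step R-path is closed by a direct edge.
Reflexive (axiom T): no — w7 is not related to itself.
So F validates K, D, KD45; S5 would additionally require R to be reflexive. The strongest is KD45.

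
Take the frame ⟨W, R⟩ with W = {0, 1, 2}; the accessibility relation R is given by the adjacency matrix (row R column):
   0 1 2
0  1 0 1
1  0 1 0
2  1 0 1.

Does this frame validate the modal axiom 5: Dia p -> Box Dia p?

Yes

Axiom 5 corresponds to the accessibility relation being Euclidean.
Euclidean: yes — any two successors of a common world are R-related.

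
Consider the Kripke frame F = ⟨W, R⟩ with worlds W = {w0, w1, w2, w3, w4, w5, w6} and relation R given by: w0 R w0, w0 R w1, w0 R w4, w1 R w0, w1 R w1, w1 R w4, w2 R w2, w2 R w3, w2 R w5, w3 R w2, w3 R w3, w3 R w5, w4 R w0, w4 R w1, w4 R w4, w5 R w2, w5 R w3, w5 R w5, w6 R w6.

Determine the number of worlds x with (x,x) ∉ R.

R is reflexive; there are no such worlds.

0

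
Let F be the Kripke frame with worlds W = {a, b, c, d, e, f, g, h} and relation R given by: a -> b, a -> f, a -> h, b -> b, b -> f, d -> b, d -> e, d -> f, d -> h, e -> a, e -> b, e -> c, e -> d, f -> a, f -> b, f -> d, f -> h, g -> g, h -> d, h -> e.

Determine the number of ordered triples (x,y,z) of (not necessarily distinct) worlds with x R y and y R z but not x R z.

Enumerating: (a,f,a), (a,f,d), (a,h,d), (a,h,e), (b,f,a), (b,f,d), (b,f,h), (d,e,a), (d,e,c), (d,e,d), (d,f,a), (d,f,d), … and 18 more.
Total: 30.

30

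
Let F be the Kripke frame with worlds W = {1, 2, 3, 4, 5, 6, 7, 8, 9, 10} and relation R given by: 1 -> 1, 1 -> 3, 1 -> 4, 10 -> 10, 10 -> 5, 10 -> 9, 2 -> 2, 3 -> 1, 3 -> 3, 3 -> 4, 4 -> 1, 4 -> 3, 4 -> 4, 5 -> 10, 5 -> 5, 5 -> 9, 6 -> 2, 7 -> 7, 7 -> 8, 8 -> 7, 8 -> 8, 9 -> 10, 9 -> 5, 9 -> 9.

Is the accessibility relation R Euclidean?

Euclidean: yes — any two successors of a common world are R-related.

Yes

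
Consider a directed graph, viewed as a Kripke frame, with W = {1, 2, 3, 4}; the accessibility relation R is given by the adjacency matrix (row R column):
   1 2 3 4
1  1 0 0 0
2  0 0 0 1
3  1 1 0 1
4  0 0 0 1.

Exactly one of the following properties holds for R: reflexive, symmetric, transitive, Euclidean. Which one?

transitive

Reflexive: no — 2 is not related to itself.
Symmetric: no — 2 R 4 but not 4 R 2.
Transitive: yes — every two-step R-path is closed by a direct edge.
Euclidean: no — 3 R 1 and 3 R 2, but not 1 R 2.
Only transitive holds.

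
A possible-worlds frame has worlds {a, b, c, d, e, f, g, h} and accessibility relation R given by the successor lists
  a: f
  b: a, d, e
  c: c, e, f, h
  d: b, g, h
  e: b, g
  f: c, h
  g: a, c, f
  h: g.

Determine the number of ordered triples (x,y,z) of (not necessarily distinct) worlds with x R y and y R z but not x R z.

32

Enumerating: (a,f,c), (a,f,h), (b,a,f), (b,d,b), (b,d,g), (b,d,h), (b,e,b), (b,e,g), (c,e,b), (c,e,g), (c,h,g), (d,b,a), … and 20 more.
Total: 32.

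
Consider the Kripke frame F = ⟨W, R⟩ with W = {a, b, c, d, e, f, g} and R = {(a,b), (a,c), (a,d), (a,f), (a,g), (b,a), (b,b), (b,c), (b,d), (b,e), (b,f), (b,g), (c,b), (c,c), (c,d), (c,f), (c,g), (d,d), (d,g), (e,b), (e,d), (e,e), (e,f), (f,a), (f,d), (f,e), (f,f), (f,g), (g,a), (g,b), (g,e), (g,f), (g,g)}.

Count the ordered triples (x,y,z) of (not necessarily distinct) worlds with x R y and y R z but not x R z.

32

Enumerating: (a,b,a), (a,b,e), (a,f,a), (a,f,e), (a,g,a), (a,g,e), (c,b,a), (c,b,e), (c,f,a), (c,f,e), (c,g,a), (c,g,e), … and 20 more.
Total: 32.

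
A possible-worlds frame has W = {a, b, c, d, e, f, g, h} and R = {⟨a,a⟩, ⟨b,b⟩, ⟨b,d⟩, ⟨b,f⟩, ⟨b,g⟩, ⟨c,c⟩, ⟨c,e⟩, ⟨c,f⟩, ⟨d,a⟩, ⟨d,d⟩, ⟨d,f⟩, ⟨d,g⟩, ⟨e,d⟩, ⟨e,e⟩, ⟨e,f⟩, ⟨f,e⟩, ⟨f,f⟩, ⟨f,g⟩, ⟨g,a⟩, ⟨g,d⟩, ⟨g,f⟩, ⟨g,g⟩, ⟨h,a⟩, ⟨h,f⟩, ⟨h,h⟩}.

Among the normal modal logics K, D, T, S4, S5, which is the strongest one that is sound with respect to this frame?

T

Serial (axiom D): yes — every world has a successor (e.g. a R a).
Reflexive (axiom T): yes — every world is R-related to itself.
Transitive (axiom 4): no — b R d and d R a, but not b R a.
Euclidean (axiom 5): no — b R f and b R d, but not f R d.
So F validates K, D, T; S4 would additionally require R to be transitive. The strongest is T.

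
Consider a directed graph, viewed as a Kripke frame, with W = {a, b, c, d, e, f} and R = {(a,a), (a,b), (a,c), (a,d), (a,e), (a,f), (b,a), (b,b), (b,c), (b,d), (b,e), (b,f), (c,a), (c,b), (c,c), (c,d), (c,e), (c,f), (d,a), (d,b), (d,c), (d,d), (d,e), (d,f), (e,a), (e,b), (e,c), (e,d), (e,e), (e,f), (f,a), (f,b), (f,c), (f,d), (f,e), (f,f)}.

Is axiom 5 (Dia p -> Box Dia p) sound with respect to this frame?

Axiom 5 corresponds to the accessibility relation being Euclidean.
Euclidean: yes — any two successors of a common world are R-related.

Yes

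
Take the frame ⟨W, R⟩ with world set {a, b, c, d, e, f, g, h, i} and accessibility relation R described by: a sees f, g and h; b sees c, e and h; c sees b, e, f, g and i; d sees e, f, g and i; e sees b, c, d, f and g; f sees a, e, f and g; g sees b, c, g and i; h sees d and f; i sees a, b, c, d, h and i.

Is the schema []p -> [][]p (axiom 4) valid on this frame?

No

The schema 4 characterises exactly the transitive frames.
Transitive: no — a R f and f R e, but not a R e.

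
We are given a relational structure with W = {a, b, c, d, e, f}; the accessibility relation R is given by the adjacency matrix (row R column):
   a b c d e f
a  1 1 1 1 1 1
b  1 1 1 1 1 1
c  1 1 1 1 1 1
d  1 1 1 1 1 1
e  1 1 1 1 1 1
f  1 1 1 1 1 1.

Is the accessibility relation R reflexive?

Yes

Reflexive: yes — every world is R-related to itself.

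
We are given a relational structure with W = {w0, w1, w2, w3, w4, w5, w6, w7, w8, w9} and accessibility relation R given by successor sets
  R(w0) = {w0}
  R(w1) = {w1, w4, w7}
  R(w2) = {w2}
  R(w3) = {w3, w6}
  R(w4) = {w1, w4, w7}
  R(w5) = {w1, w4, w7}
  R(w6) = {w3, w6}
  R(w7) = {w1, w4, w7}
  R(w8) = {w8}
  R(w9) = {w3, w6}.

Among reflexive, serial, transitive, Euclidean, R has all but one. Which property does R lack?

Reflexive: no — w5 is not related to itself.
Serial: yes — every world has a successor (e.g. w0 R w0).
Transitive: yes — every two-step R-path is closed by a direct edge.
Euclidean: yes — any two successors of a common world are R-related.
Only reflexive fails.

reflexive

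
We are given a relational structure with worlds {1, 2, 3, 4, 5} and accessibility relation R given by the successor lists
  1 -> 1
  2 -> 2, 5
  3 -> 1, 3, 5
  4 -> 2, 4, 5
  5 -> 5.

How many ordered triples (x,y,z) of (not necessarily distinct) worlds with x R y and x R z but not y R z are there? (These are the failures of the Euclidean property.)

Enumerating: (2,5,2), (3,1,3), (3,1,5), (3,5,1), (3,5,3), (4,2,4), (4,5,2), (4,5,4).

8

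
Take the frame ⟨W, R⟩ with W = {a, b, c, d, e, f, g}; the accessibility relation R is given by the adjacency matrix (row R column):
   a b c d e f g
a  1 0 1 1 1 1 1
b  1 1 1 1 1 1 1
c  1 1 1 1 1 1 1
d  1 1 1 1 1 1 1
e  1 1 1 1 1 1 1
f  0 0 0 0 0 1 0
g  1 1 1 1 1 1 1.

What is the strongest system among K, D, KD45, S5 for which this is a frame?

D

Serial (axiom D): yes — every world has a successor (e.g. a R a).
Euclidean (axiom 5): no — a R f and a R c, but not f R c.
Transitive (axiom 4): no — a R c and c R b, but not a R b.
Reflexive (axiom T): yes — every world is R-related to itself.
So F validates K, D; KD45 would additionally require R to be Euclidean and transitive. The strongest is D.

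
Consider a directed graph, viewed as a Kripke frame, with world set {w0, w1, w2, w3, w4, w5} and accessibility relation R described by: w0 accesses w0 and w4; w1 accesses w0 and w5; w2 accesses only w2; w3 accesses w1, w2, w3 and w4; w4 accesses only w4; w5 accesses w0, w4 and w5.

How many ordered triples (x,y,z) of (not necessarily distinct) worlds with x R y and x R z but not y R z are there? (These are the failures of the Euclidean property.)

15

Enumerating: (w0,w4,w0), (w1,w0,w5), (w3,w1,w1), (w3,w1,w2), (w3,w1,w3), (w3,w1,w4), (w3,w2,w1), (w3,w2,w3), (w3,w2,w4), (w3,w4,w1), (w3,w4,w2), (w3,w4,w3), (w5,w0,w5), (w5,w4,w0), (w5,w4,w5).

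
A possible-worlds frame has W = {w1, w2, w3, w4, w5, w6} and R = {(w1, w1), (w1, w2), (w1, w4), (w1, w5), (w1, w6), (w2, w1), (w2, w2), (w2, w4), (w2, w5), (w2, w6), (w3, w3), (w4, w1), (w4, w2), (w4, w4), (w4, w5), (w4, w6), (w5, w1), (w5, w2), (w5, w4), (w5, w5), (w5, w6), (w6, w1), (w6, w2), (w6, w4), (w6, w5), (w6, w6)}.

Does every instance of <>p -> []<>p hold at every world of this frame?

Axiom 5 corresponds to the accessibility relation being Euclidean.
Euclidean: yes — any two successors of a common world are R-related.

Yes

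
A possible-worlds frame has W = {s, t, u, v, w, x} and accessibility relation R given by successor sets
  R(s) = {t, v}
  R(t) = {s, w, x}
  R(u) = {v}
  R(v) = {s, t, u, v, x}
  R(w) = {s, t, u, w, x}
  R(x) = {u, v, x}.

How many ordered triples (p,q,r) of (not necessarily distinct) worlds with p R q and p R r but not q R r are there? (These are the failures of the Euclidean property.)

Enumerating: (s,t,t), (s,t,v), (t,s,s), (t,s,w), (t,s,x), (t,x,s), (t,x,w), (v,s,s), (v,s,u), (v,s,x), (v,t,t), (v,t,u), … and 23 more.
Total: 35.

35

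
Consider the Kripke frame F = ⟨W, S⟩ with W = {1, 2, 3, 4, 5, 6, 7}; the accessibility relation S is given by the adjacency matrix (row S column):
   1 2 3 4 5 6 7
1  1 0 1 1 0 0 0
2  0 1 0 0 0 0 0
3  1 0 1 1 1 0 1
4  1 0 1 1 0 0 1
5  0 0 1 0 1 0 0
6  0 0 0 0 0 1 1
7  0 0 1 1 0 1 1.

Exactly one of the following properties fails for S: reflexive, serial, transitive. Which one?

Reflexive: yes — every world is S-related to itself.
Serial: yes — every world has a successor (e.g. 1 S 1).
Transitive: no — 1 S 3 and 3 S 5, but not 1 S 5.
Only transitive fails.

transitive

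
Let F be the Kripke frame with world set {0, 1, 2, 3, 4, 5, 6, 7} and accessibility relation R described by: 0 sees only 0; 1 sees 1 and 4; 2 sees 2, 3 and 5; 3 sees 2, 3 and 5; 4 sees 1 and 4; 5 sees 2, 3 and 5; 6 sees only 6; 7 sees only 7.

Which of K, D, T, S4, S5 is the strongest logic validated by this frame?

Serial (axiom D): yes — every world has a successor (e.g. 0 R 0).
Reflexive (axiom T): yes — every world is R-related to itself.
Transitive (axiom 4): yes — every two-step R-path is closed by a direct edge.
Euclidean (axiom 5): yes — any two successors of a common world are R-related.
So F validates K, D, T, S4, S5. The strongest is S5.

S5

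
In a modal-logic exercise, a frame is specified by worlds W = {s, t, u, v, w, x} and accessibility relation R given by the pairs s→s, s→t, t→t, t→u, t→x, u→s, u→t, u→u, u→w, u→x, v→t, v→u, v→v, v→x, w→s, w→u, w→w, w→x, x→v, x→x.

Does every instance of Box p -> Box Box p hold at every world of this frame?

No

By correspondence theory, 4 is valid on a frame iff R is transitive.
Transitive: no — s R t and t R u, but not s R u.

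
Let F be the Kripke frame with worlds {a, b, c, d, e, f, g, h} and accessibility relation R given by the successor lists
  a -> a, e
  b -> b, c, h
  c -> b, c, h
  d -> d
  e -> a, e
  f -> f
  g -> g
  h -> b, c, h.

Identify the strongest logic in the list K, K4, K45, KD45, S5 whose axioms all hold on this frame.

Transitive (axiom 4): yes — every two-step R-path is closed by a direct edge.
Euclidean (axiom 5): yes — any two successors of a common world are R-related.
Serial (axiom D): yes — every world has a successor (e.g. a R a).
Reflexive (axiom T): yes — every world is R-related to itself.
So F validates K, K4, K45, KD45, S5. The strongest is S5.

S5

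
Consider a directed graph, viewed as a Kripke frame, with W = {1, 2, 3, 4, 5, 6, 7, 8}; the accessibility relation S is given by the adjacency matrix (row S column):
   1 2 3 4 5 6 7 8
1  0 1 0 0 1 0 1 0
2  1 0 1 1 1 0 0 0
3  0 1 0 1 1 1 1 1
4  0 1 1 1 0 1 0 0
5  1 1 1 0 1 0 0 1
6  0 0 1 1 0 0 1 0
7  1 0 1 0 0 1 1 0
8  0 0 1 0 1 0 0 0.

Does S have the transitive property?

No

Transitive: no — 1 S 2 and 2 S 3, but not 1 S 3.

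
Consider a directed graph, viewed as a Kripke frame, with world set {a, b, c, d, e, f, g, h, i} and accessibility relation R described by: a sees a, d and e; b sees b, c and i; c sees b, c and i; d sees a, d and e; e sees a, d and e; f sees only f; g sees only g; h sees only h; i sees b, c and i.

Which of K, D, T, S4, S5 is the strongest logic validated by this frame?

Serial (axiom D): yes — every world has a successor (e.g. a R a).
Reflexive (axiom T): yes — every world is R-related to itself.
Transitive (axiom 4): yes — every two-step R-path is closed by a direct edge.
Euclidean (axiom 5): yes — any two successors of a common world are R-related.
So F validates K, D, T, S4, S5. The strongest is S5.

S5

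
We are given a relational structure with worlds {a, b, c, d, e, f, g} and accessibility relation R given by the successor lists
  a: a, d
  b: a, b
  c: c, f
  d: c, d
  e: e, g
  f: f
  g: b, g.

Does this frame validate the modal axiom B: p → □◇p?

By correspondence theory, B is valid on a frame iff R is symmetric.
Symmetric: no — a R d but not d R a.

No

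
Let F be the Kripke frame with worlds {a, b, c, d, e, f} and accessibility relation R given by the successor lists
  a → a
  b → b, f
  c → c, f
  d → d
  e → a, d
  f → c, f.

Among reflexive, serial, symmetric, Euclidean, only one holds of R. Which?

Reflexive: no — e is not related to itself.
Serial: yes — every world has a successor (e.g. a R a).
Symmetric: no — b R f but not f R b.
Euclidean: no — e R a and e R d, but not a R d.
Only serial holds.

serial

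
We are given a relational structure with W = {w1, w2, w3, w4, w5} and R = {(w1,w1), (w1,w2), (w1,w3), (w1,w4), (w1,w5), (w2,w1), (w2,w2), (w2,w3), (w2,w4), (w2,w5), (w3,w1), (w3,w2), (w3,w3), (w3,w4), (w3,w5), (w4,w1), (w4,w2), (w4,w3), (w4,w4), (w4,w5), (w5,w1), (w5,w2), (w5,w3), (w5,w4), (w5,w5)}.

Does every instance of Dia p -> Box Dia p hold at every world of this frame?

By correspondence theory, 5 is valid on a frame iff R is Euclidean.
Euclidean: yes — any two successors of a common world are R-related.

Yes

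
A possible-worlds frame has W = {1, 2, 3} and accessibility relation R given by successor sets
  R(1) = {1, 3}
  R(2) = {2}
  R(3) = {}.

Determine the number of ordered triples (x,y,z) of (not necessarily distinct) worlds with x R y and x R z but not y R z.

2

Enumerating: (1,3,1), (1,3,3).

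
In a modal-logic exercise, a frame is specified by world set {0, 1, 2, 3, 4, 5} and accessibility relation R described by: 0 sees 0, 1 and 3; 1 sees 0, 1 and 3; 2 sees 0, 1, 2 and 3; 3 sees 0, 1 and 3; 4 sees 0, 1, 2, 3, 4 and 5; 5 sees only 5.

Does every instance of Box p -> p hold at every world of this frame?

The schema T characterises exactly the reflexive frames.
Reflexive: yes — every world is R-related to itself.

Yes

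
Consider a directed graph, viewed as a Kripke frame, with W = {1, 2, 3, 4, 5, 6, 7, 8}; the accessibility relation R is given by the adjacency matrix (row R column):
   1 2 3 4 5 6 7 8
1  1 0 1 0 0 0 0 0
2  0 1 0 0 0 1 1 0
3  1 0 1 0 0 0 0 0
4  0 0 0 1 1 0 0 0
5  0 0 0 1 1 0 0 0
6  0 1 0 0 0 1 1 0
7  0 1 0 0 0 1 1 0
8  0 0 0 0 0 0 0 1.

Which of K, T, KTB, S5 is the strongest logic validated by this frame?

S5

Reflexive (axiom T): yes — every world is R-related to itself.
Symmetric (axiom B): yes — every pair in R has its reverse in R.
Euclidean (axiom 5): yes — any two successors of a common world are R-related.
So F validates K, T, KTB, S5. The strongest is S5.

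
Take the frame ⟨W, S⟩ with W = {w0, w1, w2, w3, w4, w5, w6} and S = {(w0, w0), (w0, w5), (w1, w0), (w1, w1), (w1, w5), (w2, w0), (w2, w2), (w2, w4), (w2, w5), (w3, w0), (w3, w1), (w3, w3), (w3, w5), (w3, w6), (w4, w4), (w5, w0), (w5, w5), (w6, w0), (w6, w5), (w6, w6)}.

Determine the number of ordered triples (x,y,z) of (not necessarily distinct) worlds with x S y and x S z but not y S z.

21

Enumerating: (w1,w0,w1), (w1,w5,w1), (w2,w0,w2), (w2,w0,w4), (w2,w4,w0), (w2,w4,w2), (w2,w4,w5), (w2,w5,w2), (w2,w5,w4), (w3,w0,w1), (w3,w0,w3), (w3,w0,w6), … and 9 more.
Total: 21.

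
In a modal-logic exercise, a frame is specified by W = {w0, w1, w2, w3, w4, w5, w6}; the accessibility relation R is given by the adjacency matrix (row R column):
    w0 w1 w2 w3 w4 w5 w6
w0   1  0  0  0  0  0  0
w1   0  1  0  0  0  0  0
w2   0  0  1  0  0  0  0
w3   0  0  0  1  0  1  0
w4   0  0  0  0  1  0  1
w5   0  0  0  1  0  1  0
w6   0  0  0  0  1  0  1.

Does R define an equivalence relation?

Reflexive: yes — every world is R-related to itself.
Symmetric: yes — every pair in R has its reverse in R.
Transitive: yes — every two-step R-path is closed by a direct edge.
So R is an equivalence relation.

Yes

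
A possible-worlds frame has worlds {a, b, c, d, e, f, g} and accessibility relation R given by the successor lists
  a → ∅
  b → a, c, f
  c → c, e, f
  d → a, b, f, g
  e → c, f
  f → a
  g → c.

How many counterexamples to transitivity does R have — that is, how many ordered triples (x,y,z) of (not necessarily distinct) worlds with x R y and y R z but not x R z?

8

Enumerating: (b,c,e), (c,f,a), (d,b,c), (d,g,c), (e,c,e), (e,f,a), (g,c,e), (g,c,f).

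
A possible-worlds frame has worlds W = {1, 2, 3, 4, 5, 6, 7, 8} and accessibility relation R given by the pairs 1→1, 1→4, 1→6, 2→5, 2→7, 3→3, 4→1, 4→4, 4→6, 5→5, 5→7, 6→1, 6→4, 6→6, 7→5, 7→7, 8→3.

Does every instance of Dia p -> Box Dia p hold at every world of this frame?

By correspondence theory, 5 is valid on a frame iff R is Euclidean.
Euclidean: yes — any two successors of a common world are R-related.

Yes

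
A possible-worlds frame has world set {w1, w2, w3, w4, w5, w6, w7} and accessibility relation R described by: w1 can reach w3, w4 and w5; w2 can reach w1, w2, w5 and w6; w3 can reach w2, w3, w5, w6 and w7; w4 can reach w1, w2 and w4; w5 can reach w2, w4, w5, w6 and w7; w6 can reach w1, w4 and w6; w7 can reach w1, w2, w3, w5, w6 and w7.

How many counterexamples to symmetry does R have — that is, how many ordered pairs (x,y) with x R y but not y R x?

Enumerating: (w1,w3), (w1,w5), (w2,w1), (w2,w6), (w3,w2), (w3,w5), (w3,w6), (w4,w2), (w5,w4), (w5,w6), (w6,w1), (w6,w4), (w7,w1), (w7,w2), (w7,w6).

15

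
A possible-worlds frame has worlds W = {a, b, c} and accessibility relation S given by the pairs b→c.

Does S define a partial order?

Reflexive: no — a is not related to itself.
Transitive: yes — every two-step S-path is closed by a direct edge.
Antisymmetric: yes — no distinct pair is related both ways.
So S is not a partial order.

No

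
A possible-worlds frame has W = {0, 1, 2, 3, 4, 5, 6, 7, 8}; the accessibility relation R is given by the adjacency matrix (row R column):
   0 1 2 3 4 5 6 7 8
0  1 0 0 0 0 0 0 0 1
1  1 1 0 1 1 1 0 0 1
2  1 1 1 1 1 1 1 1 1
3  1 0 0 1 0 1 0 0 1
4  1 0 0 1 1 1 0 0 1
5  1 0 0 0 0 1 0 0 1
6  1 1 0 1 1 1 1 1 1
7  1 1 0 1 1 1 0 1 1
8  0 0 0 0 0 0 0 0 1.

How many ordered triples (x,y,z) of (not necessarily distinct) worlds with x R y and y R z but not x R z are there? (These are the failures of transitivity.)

R is transitive; there are no such tuples.

0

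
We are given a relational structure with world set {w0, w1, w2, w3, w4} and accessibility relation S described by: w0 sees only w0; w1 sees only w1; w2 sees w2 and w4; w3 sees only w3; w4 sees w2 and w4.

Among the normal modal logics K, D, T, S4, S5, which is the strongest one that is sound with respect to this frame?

S5

Serial (axiom D): yes — every world has a successor (e.g. w0 S w0).
Reflexive (axiom T): yes — every world is S-related to itself.
Transitive (axiom 4): yes — every two-step S-path is closed by a direct edge.
Euclidean (axiom 5): yes — any two successors of a common world are S-related.
So F validates K, D, T, S4, S5. The strongest is S5.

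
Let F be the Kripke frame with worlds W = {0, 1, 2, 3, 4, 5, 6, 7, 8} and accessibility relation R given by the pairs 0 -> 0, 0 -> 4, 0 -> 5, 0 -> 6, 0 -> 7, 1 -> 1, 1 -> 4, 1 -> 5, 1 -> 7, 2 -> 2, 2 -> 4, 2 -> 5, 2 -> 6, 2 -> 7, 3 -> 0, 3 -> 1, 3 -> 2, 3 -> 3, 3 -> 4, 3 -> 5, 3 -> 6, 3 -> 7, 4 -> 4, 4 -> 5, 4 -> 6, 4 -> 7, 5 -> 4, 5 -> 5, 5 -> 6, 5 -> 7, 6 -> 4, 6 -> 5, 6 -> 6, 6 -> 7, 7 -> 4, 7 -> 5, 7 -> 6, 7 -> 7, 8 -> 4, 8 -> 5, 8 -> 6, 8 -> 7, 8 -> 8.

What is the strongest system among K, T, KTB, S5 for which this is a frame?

Reflexive (axiom T): yes — every world is R-related to itself.
Symmetric (axiom B): no — 0 R 4 but not 4 R 0.
Euclidean (axiom 5): no — 3 R 0 and 3 R 1, but not 0 R 1.
So F validates K, T; KTB would additionally require R to be symmetric. The strongest is T.

T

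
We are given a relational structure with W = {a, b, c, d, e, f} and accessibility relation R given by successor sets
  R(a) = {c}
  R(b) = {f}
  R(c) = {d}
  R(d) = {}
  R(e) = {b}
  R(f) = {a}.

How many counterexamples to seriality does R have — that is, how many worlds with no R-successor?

Enumerating: d.

1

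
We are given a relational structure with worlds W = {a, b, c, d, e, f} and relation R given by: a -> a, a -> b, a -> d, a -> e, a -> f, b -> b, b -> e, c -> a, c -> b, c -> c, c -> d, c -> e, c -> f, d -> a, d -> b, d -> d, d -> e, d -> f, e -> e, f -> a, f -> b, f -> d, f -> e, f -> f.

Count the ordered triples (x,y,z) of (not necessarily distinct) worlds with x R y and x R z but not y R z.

Enumerating: (a,b,a), (a,b,d), (a,b,f), (a,e,a), (a,e,b), (a,e,d), (a,e,f), (b,e,b), (c,a,c), (c,b,a), (c,b,c), (c,b,d), … and 22 more.
Total: 34.

34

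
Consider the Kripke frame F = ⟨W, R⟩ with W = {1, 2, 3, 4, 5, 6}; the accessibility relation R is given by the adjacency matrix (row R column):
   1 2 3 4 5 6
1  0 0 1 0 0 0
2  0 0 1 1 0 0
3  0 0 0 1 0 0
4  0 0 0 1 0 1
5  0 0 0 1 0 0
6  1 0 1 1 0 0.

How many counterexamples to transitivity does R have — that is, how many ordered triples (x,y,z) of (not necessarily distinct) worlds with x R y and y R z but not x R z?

7

Enumerating: (1,3,4), (2,4,6), (3,4,6), (4,6,1), (4,6,3), (5,4,6), (6,4,6).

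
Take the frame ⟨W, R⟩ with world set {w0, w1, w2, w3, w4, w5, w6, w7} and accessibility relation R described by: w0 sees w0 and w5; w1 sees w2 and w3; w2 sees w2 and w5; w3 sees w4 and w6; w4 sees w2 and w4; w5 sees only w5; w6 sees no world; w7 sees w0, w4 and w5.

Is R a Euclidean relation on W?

No

Euclidean: no — w1 R w2 and w1 R w3, but not w2 R w3.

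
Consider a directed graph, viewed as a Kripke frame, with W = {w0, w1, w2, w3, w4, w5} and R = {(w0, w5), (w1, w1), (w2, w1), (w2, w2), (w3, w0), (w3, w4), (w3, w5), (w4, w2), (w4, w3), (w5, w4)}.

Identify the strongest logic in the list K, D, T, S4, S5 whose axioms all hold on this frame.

D

Serial (axiom D): yes — every world has a successor (e.g. w0 R w5).
Reflexive (axiom T): no — w0 is not related to itself.
Transitive (axiom 4): no — w0 R w5 and w5 R w4, but not w0 R w4.
Euclidean (axiom 5): no — w3 R w0 and w3 R w4, but not w0 R w4.
So F validates K, D; T would additionally require R to be reflexive. The strongest is D.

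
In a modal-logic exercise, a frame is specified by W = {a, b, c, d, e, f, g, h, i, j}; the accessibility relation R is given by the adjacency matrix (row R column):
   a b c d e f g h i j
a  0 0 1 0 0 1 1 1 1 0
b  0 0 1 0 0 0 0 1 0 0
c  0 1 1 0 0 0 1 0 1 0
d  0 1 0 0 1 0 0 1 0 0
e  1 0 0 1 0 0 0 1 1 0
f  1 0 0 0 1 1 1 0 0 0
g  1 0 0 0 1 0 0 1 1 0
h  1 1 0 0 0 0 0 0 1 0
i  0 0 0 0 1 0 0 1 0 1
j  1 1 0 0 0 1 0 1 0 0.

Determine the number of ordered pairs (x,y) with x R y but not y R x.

18

Enumerating: (a,c), (a,i), (c,g), (c,i), (d,b), (d,h), (e,a), (e,h), (f,e), (f,g), (g,e), (g,h), (g,i), (i,j), (j,a), (j,b), (j,f), (j,h).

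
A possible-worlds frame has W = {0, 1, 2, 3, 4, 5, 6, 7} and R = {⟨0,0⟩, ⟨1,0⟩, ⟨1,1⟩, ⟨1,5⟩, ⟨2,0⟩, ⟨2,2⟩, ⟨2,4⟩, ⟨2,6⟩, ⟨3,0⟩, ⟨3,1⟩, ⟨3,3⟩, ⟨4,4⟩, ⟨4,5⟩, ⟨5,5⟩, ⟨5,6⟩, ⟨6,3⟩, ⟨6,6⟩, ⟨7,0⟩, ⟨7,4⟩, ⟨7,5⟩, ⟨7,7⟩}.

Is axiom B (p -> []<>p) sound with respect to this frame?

The schema B characterises exactly the symmetric frames.
Symmetric: no — 1 R 0 but not 0 R 1.

No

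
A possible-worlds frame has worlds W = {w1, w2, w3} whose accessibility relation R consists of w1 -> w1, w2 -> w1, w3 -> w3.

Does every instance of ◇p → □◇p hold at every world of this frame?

The schema 5 characterises exactly the Euclidean frames.
Euclidean: yes — any two successors of a common world are R-related.

Yes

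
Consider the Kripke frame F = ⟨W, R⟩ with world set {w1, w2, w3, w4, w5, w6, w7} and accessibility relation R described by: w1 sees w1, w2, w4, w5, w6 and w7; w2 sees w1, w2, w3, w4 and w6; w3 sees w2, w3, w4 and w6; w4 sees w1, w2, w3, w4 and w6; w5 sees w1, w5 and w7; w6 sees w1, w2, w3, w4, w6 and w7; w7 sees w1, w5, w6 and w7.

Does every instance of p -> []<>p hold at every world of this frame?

The schema B characterises exactly the symmetric frames.
Symmetric: yes — every pair in R has its reverse in R.

Yes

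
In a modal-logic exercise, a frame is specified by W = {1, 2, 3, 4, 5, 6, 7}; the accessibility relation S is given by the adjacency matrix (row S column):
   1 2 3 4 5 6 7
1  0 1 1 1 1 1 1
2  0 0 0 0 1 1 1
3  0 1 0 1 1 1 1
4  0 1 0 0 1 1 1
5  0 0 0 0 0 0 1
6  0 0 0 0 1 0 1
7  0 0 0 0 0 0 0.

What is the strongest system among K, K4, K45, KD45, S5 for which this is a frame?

K4

Transitive (axiom 4): yes — every two-step S-path is closed by a direct edge.
Euclidean (axiom 5): no — 1 S 2 and 1 S 3, but not 2 S 3.
Serial (axiom D): no — 7 has no S-successor.
Reflexive (axiom T): no — 1 is not related to itself.
So F validates K, K4; K45 would additionally require S to be Euclidean. The strongest is K4.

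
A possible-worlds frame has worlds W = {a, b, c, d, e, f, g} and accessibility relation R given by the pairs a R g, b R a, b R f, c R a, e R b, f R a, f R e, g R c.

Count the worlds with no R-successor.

Enumerating: d.

1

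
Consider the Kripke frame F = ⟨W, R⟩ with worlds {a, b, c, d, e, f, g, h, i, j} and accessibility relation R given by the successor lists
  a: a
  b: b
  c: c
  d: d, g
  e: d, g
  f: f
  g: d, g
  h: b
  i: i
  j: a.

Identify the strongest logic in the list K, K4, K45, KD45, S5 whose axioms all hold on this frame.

KD45

Transitive (axiom 4): yes — every two-step R-path is closed by a direct edge.
Euclidean (axiom 5): yes — any two successors of a common world are R-related.
Serial (axiom D): yes — every world has a successor (e.g. a R a).
Reflexive (axiom T): no — e is not related to itself.
So F validates K, K4, K45, KD45; S5 would additionally require R to be reflexive. The strongest is KD45.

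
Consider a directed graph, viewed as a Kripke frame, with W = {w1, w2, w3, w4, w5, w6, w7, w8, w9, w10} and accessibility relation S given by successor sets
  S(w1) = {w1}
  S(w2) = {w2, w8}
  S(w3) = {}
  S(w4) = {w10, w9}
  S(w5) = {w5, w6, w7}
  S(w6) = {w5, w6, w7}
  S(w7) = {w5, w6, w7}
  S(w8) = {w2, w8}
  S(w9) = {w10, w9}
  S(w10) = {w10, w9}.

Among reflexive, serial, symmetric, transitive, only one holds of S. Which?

Reflexive: no — w3 is not related to itself.
Serial: no — w3 has no S-successor.
Symmetric: no — w4 S w10 but not w10 S w4.
Transitive: yes — every two-step S-path is closed by a direct edge.
Only transitive holds.

transitive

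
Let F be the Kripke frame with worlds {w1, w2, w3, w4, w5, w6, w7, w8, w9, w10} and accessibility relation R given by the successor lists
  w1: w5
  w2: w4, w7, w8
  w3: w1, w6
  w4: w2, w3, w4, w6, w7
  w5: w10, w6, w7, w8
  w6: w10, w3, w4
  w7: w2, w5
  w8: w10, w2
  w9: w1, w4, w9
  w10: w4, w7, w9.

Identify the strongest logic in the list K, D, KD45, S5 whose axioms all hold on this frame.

D

Serial (axiom D): yes — every world has a successor (e.g. w1 R w5).
Euclidean (axiom 5): no — w10 R w4 and w10 R w9, but not w4 R w9.
Transitive (axiom 4): no — w1 R w5 and w5 R w10, but not w1 R w10.
Reflexive (axiom T): no — w1 is not related to itself.
So F validates K, D; KD45 would additionally require R to be Euclidean and transitive. The strongest is D.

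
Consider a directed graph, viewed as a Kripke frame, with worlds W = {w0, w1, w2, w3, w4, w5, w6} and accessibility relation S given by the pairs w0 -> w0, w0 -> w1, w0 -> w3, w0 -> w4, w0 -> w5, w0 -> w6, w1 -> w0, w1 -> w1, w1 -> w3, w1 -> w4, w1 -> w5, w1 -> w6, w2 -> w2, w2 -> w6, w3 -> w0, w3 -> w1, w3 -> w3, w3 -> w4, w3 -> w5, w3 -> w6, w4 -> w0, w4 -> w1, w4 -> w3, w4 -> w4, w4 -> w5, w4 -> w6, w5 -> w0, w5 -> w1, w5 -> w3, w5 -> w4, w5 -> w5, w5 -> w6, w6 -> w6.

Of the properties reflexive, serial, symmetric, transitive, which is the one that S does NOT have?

symmetric

Reflexive: yes — every world is S-related to itself.
Serial: yes — every world has a successor (e.g. w0 S w0).
Symmetric: no — w0 S w6 but not w6 S w0.
Transitive: yes — every two-step S-path is closed by a direct edge.
Only symmetric fails.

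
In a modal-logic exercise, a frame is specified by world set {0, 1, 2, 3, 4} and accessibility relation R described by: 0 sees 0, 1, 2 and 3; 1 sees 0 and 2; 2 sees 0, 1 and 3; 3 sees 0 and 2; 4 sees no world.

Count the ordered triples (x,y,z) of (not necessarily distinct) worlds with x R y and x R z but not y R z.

Enumerating: (0,1,1), (0,1,3), (0,2,2), (0,3,1), (0,3,3), (1,2,2), (2,1,1), (2,1,3), (2,3,1), (2,3,3), (3,2,2).

11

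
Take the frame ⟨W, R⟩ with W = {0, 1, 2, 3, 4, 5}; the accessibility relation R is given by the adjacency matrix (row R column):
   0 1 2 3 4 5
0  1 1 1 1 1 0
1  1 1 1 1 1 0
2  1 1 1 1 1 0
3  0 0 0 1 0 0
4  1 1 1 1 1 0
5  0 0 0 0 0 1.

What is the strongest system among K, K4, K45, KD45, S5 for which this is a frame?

K4

Transitive (axiom 4): yes — every two-step R-path is closed by a direct edge.
Euclidean (axiom 5): no — 0 R 3 and 0 R 1, but not 3 R 1.
Serial (axiom D): yes — every world has a successor (e.g. 0 R 0).
Reflexive (axiom T): yes — every world is R-related to itself.
So F validates K, K4; K45 would additionally require R to be Euclidean. The strongest is K4.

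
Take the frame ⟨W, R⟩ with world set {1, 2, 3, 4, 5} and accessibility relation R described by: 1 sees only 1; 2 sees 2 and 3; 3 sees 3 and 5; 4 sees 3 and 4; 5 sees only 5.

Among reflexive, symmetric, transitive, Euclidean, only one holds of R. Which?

Reflexive: yes — every world is R-related to itself.
Symmetric: no — 2 R 3 but not 3 R 2.
Transitive: no — 2 R 3 and 3 R 5, but not 2 R 5.
Euclidean: no — 2 R 3 and 2 R 2, but not 3 R 2.
Only reflexive holds.

reflexive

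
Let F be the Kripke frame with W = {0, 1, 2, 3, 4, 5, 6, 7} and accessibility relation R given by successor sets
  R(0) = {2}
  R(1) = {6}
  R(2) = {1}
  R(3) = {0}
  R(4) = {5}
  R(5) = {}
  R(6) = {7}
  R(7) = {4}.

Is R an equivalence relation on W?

Reflexive: no — 0 is not related to itself.
Symmetric: no — 0 R 2 but not 2 R 0.
Transitive: no — 0 R 2 and 2 R 1, but not 0 R 1.
So R is not an equivalence relation.

No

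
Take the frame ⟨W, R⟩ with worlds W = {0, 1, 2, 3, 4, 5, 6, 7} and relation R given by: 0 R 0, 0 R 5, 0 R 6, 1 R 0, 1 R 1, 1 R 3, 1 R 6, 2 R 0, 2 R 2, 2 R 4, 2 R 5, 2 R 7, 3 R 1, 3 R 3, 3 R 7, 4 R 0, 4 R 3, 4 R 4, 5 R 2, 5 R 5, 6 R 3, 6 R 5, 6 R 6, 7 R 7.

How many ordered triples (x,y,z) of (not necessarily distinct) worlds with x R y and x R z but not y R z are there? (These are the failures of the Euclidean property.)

Enumerating: (0,5,0), (0,5,6), (0,6,0), (1,0,1), (1,0,3), (1,3,0), (1,3,6), (1,6,0), (1,6,1), (2,0,2), (2,0,4), (2,0,7), … and 21 more.
Total: 33.

33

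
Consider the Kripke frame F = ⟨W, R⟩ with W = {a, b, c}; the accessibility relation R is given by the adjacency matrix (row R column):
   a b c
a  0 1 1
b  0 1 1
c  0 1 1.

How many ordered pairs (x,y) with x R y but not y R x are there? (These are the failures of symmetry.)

2

Enumerating: (a,b), (a,c).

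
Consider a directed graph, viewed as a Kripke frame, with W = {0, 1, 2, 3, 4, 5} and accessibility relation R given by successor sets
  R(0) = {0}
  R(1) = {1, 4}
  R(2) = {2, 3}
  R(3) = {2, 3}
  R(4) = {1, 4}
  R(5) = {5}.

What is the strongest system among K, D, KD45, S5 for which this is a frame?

S5

Serial (axiom D): yes — every world has a successor (e.g. 0 R 0).
Euclidean (axiom 5): yes — any two successors of a common world are R-related.
Transitive (axiom 4): yes — every two-step R-path is closed by a direct edge.
Reflexive (axiom T): yes — every world is R-related to itself.
So F validates K, D, KD45, S5. The strongest is S5.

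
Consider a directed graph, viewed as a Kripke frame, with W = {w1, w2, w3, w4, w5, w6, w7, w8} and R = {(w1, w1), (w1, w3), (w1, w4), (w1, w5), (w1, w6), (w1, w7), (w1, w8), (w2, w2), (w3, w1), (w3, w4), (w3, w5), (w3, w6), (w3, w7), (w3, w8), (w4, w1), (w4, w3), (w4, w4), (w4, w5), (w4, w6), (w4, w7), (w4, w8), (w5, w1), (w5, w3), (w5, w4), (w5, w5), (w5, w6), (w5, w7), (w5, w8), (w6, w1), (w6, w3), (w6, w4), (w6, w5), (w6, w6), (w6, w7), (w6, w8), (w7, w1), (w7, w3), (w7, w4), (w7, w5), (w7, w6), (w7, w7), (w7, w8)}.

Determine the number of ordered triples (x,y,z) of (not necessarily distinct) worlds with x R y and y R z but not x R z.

5

Enumerating: (w3,w1,w3), (w3,w4,w3), (w3,w5,w3), (w3,w6,w3), (w3,w7,w3).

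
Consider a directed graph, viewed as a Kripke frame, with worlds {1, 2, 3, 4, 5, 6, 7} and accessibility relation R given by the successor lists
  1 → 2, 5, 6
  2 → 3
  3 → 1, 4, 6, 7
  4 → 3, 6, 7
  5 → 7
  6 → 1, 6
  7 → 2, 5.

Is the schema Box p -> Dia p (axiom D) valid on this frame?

By correspondence theory, D is valid on a frame iff R is serial.
Serial: yes — every world has a successor (e.g. 1 R 2).

Yes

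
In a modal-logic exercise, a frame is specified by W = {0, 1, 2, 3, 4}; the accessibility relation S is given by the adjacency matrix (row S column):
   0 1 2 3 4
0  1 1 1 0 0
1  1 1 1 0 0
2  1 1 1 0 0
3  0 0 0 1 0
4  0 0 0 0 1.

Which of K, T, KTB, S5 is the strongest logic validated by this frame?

S5

Reflexive (axiom T): yes — every world is S-related to itself.
Symmetric (axiom B): yes — every pair in S has its reverse in S.
Euclidean (axiom 5): yes — any two successors of a common world are S-related.
So F validates K, T, KTB, S5. The strongest is S5.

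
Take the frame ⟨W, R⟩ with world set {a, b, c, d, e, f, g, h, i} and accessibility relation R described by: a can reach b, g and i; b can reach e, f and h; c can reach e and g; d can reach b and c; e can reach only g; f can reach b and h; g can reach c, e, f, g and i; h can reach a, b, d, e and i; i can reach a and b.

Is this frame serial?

Yes

Serial: yes — every world has a successor (e.g. a R b).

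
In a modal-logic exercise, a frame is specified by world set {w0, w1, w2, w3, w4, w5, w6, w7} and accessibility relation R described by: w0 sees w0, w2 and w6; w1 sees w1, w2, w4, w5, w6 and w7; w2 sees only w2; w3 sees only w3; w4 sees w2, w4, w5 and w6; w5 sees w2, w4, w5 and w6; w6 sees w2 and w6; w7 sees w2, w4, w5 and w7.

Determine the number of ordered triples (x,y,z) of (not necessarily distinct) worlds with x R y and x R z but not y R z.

34

Enumerating: (w0,w2,w0), (w0,w2,w6), (w0,w6,w0), (w1,w2,w1), (w1,w2,w4), (w1,w2,w5), (w1,w2,w6), (w1,w2,w7), (w1,w4,w1), (w1,w4,w7), (w1,w5,w1), (w1,w5,w7), … and 22 more.
Total: 34.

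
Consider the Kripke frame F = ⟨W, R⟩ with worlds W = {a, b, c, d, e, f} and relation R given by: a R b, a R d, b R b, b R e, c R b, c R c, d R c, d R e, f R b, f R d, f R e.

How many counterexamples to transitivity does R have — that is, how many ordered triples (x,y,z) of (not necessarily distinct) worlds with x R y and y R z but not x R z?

6

Enumerating: (a,b,e), (a,d,c), (a,d,e), (c,b,e), (d,c,b), (f,d,c).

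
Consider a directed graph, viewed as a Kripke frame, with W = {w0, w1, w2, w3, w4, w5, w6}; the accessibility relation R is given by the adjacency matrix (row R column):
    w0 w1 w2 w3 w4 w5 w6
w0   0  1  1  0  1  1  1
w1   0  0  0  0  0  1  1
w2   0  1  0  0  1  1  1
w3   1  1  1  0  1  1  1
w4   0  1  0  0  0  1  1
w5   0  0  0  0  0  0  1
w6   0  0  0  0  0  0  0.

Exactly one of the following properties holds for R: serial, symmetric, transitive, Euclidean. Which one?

Serial: no — w6 has no R-successor.
Symmetric: no — w0 R w1 but not w1 R w0.
Transitive: yes — every two-step R-path is closed by a direct edge.
Euclidean: no — w0 R w1 and w0 R w2, but not w1 R w2.
Only transitive holds.

transitive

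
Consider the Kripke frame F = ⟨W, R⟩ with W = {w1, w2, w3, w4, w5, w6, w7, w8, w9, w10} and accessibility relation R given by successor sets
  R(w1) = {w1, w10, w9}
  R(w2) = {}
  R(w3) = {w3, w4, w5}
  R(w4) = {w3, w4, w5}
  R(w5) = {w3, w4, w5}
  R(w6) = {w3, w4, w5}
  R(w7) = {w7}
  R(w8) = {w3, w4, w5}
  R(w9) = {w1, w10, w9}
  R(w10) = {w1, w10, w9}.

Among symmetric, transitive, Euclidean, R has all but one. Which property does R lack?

Symmetric: no — w6 R w3 but not w3 R w6.
Transitive: yes — every two-step R-path is closed by a direct edge.
Euclidean: yes — any two successors of a common world are R-related.
Only symmetric fails.

symmetric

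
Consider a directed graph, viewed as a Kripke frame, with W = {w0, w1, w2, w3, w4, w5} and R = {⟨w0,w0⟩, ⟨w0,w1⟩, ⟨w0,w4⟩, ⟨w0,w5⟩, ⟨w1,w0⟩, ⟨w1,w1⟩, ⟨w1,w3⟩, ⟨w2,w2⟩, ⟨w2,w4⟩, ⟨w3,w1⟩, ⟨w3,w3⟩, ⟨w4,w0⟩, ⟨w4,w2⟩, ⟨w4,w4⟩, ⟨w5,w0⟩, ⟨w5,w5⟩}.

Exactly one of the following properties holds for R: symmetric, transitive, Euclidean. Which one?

symmetric

Symmetric: yes — every pair in R has its reverse in R.
Transitive: no — w0 R w1 and w1 R w3, but not w0 R w3.
Euclidean: no — w0 R w1 and w0 R w4, but not w1 R w4.
Only symmetric holds.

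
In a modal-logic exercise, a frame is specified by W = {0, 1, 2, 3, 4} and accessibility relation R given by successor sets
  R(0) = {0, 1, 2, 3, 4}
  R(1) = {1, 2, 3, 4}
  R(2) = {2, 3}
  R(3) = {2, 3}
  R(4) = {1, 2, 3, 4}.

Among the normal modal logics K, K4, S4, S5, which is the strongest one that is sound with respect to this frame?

S4

Transitive (axiom 4): yes — every two-step R-path is closed by a direct edge.
Reflexive (axiom T): yes — every world is R-related to itself.
Euclidean (axiom 5): no — 0 R 2 and 0 R 1, but not 2 R 1.
So F validates K, K4, S4; S5 would additionally require R to be Euclidean. The strongest is S4.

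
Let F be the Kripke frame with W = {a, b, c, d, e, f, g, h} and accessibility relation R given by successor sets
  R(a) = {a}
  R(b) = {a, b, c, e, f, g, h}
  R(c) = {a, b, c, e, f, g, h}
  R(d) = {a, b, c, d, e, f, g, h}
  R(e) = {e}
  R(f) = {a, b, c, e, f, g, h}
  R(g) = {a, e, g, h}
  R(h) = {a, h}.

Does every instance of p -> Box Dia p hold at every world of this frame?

No

The schema B characterises exactly the symmetric frames.
Symmetric: no — b R a but not a R b.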